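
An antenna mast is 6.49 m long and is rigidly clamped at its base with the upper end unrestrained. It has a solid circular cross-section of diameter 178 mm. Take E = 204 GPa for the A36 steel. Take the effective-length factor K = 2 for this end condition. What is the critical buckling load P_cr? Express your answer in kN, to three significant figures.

I = πd⁴/64 = π×178⁴/64 = 4.928×10^7 mm⁴
I = 4.928×10^7 mm⁴ = 4.928×10^-5 m⁴
Effective length L_e = K·L = 2 × 6.49 = 12.98 m
P_cr = π²EI / L_e² = π² × 204×10⁹ × 4.928×10^-5 / 12.98² = 5.889×10^5 N

P_cr ≈ 589 kN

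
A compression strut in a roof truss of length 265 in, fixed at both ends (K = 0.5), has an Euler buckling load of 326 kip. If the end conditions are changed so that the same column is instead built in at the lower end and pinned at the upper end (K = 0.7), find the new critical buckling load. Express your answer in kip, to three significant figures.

P_cr ≈ 166 kip

P_cr ∝ 1/K², so P_cr,new = P_cr,old × (K_old/K_new)² = 326 × (0.5/0.7)²
= 326 × 0.5102 = 166 kip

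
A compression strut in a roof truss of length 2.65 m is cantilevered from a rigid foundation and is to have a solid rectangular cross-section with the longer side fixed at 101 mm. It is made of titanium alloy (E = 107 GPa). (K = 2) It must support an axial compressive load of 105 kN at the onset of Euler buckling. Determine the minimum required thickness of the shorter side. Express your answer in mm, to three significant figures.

L_e = K·L = 2 × 2.65 = 5.300 m
Required I = P_cr·L_e²/(π²E) = 1.050×10^5 × 5.300² / (π² × 1.07×10^11) = 2.793×10^-6 m⁴
I_req = 2.793×10^6 mm⁴
Rectangle, weak axis: I_min = h·b³/12 with h = 101 mm fixed  ⇒  b = (12I/h)^(1/3) = 69.2 mm

b ≈ 69.2 mm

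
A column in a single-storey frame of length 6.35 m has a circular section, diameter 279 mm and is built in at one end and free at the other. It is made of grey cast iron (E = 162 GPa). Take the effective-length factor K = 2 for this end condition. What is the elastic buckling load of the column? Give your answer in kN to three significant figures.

I = πd⁴/64 = π×279⁴/64 = 2.974×10^8 mm⁴
I = 2.974×10^8 mm⁴ = 2.974×10^-4 m⁴
Effective length L_e = K·L = 2 × 6.35 = 12.70 m
P_cr = π²EI / L_e² = π² × 162×10⁹ × 2.974×10^-4 / 12.70² = 2.948×10^6 N

P_cr ≈ 2950 kN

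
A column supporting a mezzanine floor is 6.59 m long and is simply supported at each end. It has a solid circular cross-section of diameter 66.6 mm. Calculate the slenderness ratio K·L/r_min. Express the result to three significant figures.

λ ≈ 396

For a solid circle r = d/4 = 66.6/4 = 16.65 mm
L_e = K·L = 1 × 6.59 m = 6.590 m = 6590.0 mm
λ = L_e / r_min = 6590.0 / 16.65 = 396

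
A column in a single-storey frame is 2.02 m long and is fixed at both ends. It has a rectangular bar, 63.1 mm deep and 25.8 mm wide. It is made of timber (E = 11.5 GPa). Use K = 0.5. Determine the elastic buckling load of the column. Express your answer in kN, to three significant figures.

P_cr ≈ 10.0 kN

Buckling occurs about the weak axis: I_min = h·b³/12 with b = 25.8 mm (the shorter side).
I_min = 63.1×25.8³/12 = 9.030×10^4 mm⁴
I = 9.030×10^4 mm⁴ = 9.030×10^-8 m⁴
Effective length L_e = K·L = 0.5 × 2.02 = 1.010 m
P_cr = π²EI / L_e² = π² × 11.5×10⁹ × 9.030×10^-8 / 1.010² = 1.005×10^4 N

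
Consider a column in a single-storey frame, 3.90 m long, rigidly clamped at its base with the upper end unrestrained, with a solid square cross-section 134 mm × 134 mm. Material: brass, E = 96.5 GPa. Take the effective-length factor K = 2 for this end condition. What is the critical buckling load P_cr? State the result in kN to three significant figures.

P_cr ≈ 421 kN

I = a⁴/12 = 134⁴/12 = 2.687×10^7 mm⁴
I = 2.687×10^7 mm⁴ = 2.687×10^-5 m⁴
Effective length L_e = K·L = 2 × 3.90 = 7.800 m
P_cr = π²EI / L_e² = π² × 96.5×10⁹ × 2.687×10^-5 / 7.800² = 4.206×10^5 N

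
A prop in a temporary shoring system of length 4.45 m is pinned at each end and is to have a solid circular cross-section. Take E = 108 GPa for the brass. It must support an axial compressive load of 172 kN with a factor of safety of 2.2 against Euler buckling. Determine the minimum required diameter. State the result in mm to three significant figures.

Required P_cr = n·P = 2.2 × 172 = 378.4 kN
L_e = K·L = 1 × 4.45 = 4.450 m
Required I = P_cr·L_e²/(π²E) = 3.784×10^5 × 4.450² / (π² × 1.08×10^11) = 7.030×10^-6 m⁴
I_req = 7.030×10^6 mm⁴
Solid circle: I = πd⁴/64  ⇒  d = (64I/π)^(1/4) = (64×7.030×10^6/π)^(1/4) = 109 mm

d ≈ 109 mm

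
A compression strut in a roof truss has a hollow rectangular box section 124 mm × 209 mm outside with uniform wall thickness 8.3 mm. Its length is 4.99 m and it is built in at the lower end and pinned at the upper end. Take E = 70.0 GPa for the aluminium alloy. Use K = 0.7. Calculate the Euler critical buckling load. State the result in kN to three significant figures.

Inner dimensions: h_i = 209 − 2×8.3 = 192.4 mm, b_i = 124 − 2×8.3 = 107.4 mm
Weak-axis I_min = (h_o·b_o³ − h_i·b_i³)/12 with b_o = 124, b_i = 107.4 mm (shorter outer/inner sides).
I_min = (209×124³ − 192.4×107.4³)/12 = 1.334×10^7 mm⁴
I = 1.334×10^7 mm⁴ = 1.334×10^-5 m⁴
Effective length L_e = K·L = 0.7 × 4.99 = 3.493 m
P_cr = π²EI / L_e² = π² × 70.0×10⁹ × 1.334×10^-5 / 3.493² = 7.556×10^5 N

P_cr ≈ 756 kN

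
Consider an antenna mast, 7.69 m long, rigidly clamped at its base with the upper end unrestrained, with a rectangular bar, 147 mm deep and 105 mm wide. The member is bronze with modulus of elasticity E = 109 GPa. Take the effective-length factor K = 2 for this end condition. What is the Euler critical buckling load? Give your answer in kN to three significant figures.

P_cr ≈ 64.5 kN

Buckling occurs about the weak axis: I_min = h·b³/12 with b = 105 mm (the shorter side).
I_min = 147×105³/12 = 1.418×10^7 mm⁴
I = 1.418×10^7 mm⁴ = 1.418×10^-5 m⁴
Effective length L_e = K·L = 2 × 7.69 = 15.38 m
P_cr = π²EI / L_e² = π² × 109×10⁹ × 1.418×10^-5 / 15.38² = 6.449×10^4 N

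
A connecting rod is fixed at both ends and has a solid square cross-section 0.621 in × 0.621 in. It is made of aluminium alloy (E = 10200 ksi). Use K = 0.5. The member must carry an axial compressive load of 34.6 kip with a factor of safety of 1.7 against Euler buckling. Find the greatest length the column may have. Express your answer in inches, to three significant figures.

L_max ≈ 9.21 in

I = a⁴/12 = 0.621⁴/12 = 1.239×10^-2 in⁴
Required critical load P_cr = n·P = 1.7 × 34.6 = 58.82 kip = 5.882×10^4 lb
From P_cr = π²EI/(K·L)²:  L = (1/K)·√(π²EI/P_cr) = (1/0.5)·√(π²×1.02×10^7×1.239×10^-2/5.882×10^4)
L = 9.21 in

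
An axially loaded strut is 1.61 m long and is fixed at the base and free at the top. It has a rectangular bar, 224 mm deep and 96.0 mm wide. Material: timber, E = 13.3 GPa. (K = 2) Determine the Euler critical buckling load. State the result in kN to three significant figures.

Buckling occurs about the weak axis: I_min = h·b³/12 with b = 96.0 mm (the shorter side).
I_min = 224×96.0³/12 = 1.652×10^7 mm⁴
I = 1.652×10^7 mm⁴ = 1.652×10^-5 m⁴
Effective length L_e = K·L = 2 × 1.61 = 3.220 m
P_cr = π²EI / L_e² = π² × 13.3×10⁹ × 1.652×10^-5 / 3.220² = 2.091×10^5 N

P_cr ≈ 209 kN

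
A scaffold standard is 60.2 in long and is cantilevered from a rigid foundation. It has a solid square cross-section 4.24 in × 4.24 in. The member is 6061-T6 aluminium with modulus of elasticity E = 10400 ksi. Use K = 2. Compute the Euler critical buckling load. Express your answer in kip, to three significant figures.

I = a⁴/12 = 4.24⁴/12 = 26.93 in⁴
Effective length L_e = K·L = 2 × 60.2 = 120.4 in
P_cr = π²EI / L_e² = π² × 10400×10³ × 26.93 / 120.4² = 1.907×10^5 lb

P_cr ≈ 191 kip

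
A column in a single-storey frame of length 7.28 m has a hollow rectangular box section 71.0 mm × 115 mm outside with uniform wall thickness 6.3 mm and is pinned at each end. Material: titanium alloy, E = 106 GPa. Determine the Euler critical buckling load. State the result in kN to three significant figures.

P_cr ≈ 34.2 kN

Inner dimensions: h_i = 115 − 2×6.3 = 102.4 mm, b_i = 71.0 − 2×6.3 = 58.40 mm
Weak-axis I_min = (h_o·b_o³ − h_i·b_i³)/12 with b_o = 71.0, b_i = 58.40 mm (shorter outer/inner sides).
I_min = (115×71.0³ − 102.4×58.40³)/12 = 1.730×10^6 mm⁴
I = 1.730×10^6 mm⁴ = 1.730×10^-6 m⁴
Effective length L_e = K·L = 1 × 7.28 = 7.280 m
P_cr = π²EI / L_e² = π² × 106×10⁹ × 1.730×10^-6 / 7.280² = 3.416×10^4 N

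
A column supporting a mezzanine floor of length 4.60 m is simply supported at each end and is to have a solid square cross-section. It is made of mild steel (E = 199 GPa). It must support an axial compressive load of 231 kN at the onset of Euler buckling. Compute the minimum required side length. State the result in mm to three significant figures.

L_e = K·L = 1 × 4.60 = 4.600 m
Required I = P_cr·L_e²/(π²E) = 2.310×10^5 × 4.600² / (π² × 1.99×10^11) = 2.489×10^-6 m⁴
I_req = 2.489×10^6 mm⁴
Solid square: I = a⁴/12  ⇒  a = (12I)^(1/4) = (12×2.489×10^6)^(1/4) = 73.9 mm

a ≈ 73.9 mm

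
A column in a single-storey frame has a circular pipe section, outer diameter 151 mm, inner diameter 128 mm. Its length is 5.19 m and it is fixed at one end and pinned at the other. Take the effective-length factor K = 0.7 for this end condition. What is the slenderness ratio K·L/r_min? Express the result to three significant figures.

d_o = 151 mm, d_i = 128 mm
I = π(d_o⁴ − d_i⁴)/64 = π(151⁴ − 128.0⁴)/64 = 1.234×10^7 mm⁴
A = 5.040×10^3 mm²;  r_min = √(I/A) = √(1.234×10^7/5.040×10^3) = 49.49 mm
L_e = K·L = 0.7 × 5.19 m = 3.633 m = 3633.0 mm
λ = L_e / r_min = 3633.0 / 49.49 = 73.4

λ ≈ 73.4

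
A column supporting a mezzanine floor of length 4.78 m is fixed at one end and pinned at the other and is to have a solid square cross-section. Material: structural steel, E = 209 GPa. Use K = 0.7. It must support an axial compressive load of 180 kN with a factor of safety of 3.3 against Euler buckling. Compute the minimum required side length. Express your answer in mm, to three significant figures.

Required P_cr = n·P = 3.3 × 180 = 594.0 kN
L_e = K·L = 0.7 × 4.78 = 3.346 m
Required I = P_cr·L_e²/(π²E) = 5.940×10^5 × 3.346² / (π² × 2.09×10^11) = 3.224×10^-6 m⁴
I_req = 3.224×10^6 mm⁴
Solid square: I = a⁴/12  ⇒  a = (12I)^(1/4) = (12×3.224×10^6)^(1/4) = 78.9 mm

a ≈ 78.9 mm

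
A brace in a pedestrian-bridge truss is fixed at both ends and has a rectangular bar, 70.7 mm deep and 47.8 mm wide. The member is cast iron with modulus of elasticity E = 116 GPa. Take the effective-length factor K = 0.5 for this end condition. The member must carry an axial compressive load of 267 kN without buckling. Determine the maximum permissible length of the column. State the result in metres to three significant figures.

L_max ≈ 3.32 m

Buckling occurs about the weak axis: I_min = h·b³/12 with b = 47.8 mm (the shorter side).
I_min = 70.7×47.8³/12 = 6.435×10^5 mm⁴
I = 6.435×10^-7 m⁴
At the buckling limit P_cr = P = 2.670×10^5 N
From P_cr = π²EI/(K·L)²:  L = (1/K)·√(π²EI/P_cr) = (1/0.5)·√(π²×1.16×10^11×6.435×10^-7/2.670×10^5)
L = 3.32 m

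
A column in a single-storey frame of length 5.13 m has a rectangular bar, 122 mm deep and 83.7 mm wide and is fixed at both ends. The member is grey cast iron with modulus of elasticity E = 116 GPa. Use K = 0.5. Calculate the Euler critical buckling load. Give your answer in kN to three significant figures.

P_cr ≈ 1040 kN

Buckling occurs about the weak axis: I_min = h·b³/12 with b = 83.7 mm (the shorter side).
I_min = 122×83.7³/12 = 5.961×10^6 mm⁴
I = 5.961×10^6 mm⁴ = 5.961×10^-6 m⁴
Effective length L_e = K·L = 0.5 × 5.13 = 2.565 m
P_cr = π²EI / L_e² = π² × 116×10⁹ × 5.961×10^-6 / 2.565² = 1.037×10^6 N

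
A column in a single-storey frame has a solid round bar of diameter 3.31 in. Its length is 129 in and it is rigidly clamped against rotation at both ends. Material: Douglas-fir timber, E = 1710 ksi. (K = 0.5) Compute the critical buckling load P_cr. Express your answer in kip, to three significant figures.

I = πd⁴/64 = π×3.31⁴/64 = 5.892 in⁴
Effective length L_e = K·L = 0.5 × 129 = 64.50 in
P_cr = π²EI / L_e² = π² × 1710×10³ × 5.892 / 64.50² = 2.390×10^4 lb

P_cr ≈ 23.9 kip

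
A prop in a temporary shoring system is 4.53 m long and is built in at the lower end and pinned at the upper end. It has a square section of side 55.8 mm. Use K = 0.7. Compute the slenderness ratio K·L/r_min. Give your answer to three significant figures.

I = a⁴/12 = 55.8⁴/12 = 8.079×10^5 mm⁴
A = 3.114×10^3 mm²;  r_min = √(I/A) = √(8.079×10^5/3.114×10^3) = 16.11 mm
L_e = K·L = 0.7 × 4.53 m = 3.171 m = 3171.0 mm
λ = L_e / r_min = 3171.0 / 16.11 = 197

λ ≈ 197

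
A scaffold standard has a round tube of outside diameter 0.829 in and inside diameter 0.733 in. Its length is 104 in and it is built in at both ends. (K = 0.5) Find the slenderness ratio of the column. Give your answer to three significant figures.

d_o = 0.829 in, d_i = 0.733 in
I = π(d_o⁴ − d_i⁴)/64 = π(0.829⁴ − 0.7330⁴)/64 = 9.013×10^-3 in⁴
A = 0.1178 in²;  r_min = √(I/A) = √(9.013×10^-3/0.1178) = 0.2766 in
L_e = K·L = 0.5 × 104 = 52.00 in
λ = L_e / r_min = 52.000 / 0.2766 = 188

λ ≈ 188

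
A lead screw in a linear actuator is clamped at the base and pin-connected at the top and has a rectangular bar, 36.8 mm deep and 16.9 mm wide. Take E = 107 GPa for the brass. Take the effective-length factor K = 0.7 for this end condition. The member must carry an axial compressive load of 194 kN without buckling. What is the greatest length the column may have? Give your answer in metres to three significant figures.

L_max ≈ 0.406 m

Buckling occurs about the weak axis: I_min = h·b³/12 with b = 16.9 mm (the shorter side).
I_min = 36.8×16.9³/12 = 1.480×10^4 mm⁴
I = 1.480×10^-8 m⁴
At the buckling limit P_cr = P = 1.940×10^5 N
From P_cr = π²EI/(K·L)²:  L = (1/K)·√(π²EI/P_cr) = (1/0.7)·√(π²×1.07×10^11×1.480×10^-8/1.940×10^5)
L = 0.406 m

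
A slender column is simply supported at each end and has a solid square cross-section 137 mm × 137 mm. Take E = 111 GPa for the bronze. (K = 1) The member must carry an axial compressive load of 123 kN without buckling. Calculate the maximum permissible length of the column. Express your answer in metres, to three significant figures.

I = a⁴/12 = 137⁴/12 = 2.936×10^7 mm⁴
I = 2.936×10^-5 m⁴
At the buckling limit P_cr = P = 1.230×10^5 N
From P_cr = π²EI/(K·L)²:  L = (1/K)·√(π²EI/P_cr) = (1/1)·√(π²×1.11×10^11×2.936×10^-5/1.230×10^5)
L = 16.2 m

L_max ≈ 16.2 m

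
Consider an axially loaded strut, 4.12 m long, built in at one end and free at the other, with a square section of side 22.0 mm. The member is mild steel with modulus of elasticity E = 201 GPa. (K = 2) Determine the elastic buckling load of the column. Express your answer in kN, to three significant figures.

P_cr ≈ 0.570 kN

I = a⁴/12 = 22.0⁴/12 = 1.952×10^4 mm⁴
I = 1.952×10^4 mm⁴ = 1.952×10^-8 m⁴
Effective length L_e = K·L = 2 × 4.12 = 8.240 m
P_cr = π²EI / L_e² = π² × 201×10⁹ × 1.952×10^-8 / 8.240² = 570.4 N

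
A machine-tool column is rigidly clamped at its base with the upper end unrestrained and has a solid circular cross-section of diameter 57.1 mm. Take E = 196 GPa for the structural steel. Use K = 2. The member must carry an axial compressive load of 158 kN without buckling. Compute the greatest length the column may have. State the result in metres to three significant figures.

I = πd⁴/64 = π×57.1⁴/64 = 5.218×10^5 mm⁴
I = 5.218×10^-7 m⁴
At the buckling limit P_cr = P = 1.580×10^5 N
From P_cr = π²EI/(K·L)²:  L = (1/K)·√(π²EI/P_cr) = (1/2)·√(π²×1.96×10^11×5.218×10^-7/1.580×10^5)
L = 1.26 m

L_max ≈ 1.26 m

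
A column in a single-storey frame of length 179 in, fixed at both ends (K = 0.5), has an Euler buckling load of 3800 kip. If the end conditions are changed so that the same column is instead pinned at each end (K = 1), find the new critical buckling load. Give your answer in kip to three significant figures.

P_cr ∝ 1/K², so P_cr,new = P_cr,old × (K_old/K_new)² = 3800 × (0.5/1)²
= 3800 × 0.2500 = 950 kip

P_cr ≈ 950 kip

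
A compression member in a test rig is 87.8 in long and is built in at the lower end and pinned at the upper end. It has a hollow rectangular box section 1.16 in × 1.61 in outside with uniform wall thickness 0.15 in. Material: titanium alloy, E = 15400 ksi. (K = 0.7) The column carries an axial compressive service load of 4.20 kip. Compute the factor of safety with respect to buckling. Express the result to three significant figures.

n ≈ 1.34

Inner dimensions: h_i = 1.61 − 2×0.15 = 1.310 in, b_i = 1.16 − 2×0.15 = 0.8600 in
Weak-axis I_min = (h_o·b_o³ − h_i·b_i³)/12 with b_o = 1.16, b_i = 0.8600 in (shorter outer/inner sides).
I_min = (1.61×1.16³ − 1.310×0.8600³)/12 = 0.1400 in⁴
Effective length L_e = K·L = 0.7 × 87.8 = 61.46 in
P_cr = π²EI / L_e² = π² × 15400×10³ × 0.1400 / 61.46² = 5.633×10^3 lb
Factor of safety n = P_cr / P = 5.6327 / 4.20 = 1.34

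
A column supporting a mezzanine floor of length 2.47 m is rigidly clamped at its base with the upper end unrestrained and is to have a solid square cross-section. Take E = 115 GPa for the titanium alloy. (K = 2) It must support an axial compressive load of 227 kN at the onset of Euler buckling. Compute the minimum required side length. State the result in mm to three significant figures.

a ≈ 87.5 mm

L_e = K·L = 2 × 2.47 = 4.940 m
Required I = P_cr·L_e²/(π²E) = 2.270×10^5 × 4.940² / (π² × 1.15×10^11) = 4.881×10^-6 m⁴
I_req = 4.881×10^6 mm⁴
Solid square: I = a⁴/12  ⇒  a = (12I)^(1/4) = (12×4.881×10^6)^(1/4) = 87.5 mm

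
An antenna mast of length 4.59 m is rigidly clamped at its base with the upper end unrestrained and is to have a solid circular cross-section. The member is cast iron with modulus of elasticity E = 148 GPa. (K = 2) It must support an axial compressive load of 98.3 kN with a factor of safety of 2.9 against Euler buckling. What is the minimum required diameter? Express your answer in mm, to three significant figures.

d ≈ 135 mm

Required P_cr = n·P = 2.9 × 98.3 = 285.1 kN
L_e = K·L = 2 × 4.59 = 9.180 m
Required I = P_cr·L_e²/(π²E) = 2.851×10^5 × 9.180² / (π² × 1.48×10^11) = 1.645×10^-5 m⁴
I_req = 1.645×10^7 mm⁴
Solid circle: I = πd⁴/64  ⇒  d = (64I/π)^(1/4) = (64×1.645×10^7/π)^(1/4) = 135 mm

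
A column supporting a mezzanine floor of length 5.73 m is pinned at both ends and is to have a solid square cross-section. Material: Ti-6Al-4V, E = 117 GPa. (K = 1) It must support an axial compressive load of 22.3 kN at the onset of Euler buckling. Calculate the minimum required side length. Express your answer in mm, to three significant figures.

a ≈ 52.5 mm

L_e = K·L = 1 × 5.73 = 5.730 m
Required I = P_cr·L_e²/(π²E) = 2.230×10^4 × 5.730² / (π² × 1.17×10^11) = 6.341×10^-7 m⁴
I_req = 6.341×10^5 mm⁴
Solid square: I = a⁴/12  ⇒  a = (12I)^(1/4) = (12×6.341×10^5)^(1/4) = 52.5 mm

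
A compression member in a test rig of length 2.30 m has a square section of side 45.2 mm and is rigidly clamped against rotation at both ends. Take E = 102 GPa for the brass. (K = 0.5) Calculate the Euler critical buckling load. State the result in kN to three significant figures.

P_cr ≈ 265 kN

I = a⁴/12 = 45.2⁴/12 = 3.478×10^5 mm⁴
I = 3.478×10^5 mm⁴ = 3.478×10^-7 m⁴
Effective length L_e = K·L = 0.5 × 2.30 = 1.150 m
P_cr = π²EI / L_e² = π² × 102×10⁹ × 3.478×10^-7 / 1.150² = 2.648×10^5 N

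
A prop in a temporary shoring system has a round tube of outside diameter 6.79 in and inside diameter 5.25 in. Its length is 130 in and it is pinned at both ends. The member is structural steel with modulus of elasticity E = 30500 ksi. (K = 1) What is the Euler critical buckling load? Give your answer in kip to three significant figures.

d_o = 6.79 in, d_i = 5.25 in
I = π(d_o⁴ − d_i⁴)/64 = π(6.79⁴ − 5.250⁴)/64 = 67.05 in⁴
Effective length L_e = K·L = 1 × 130 = 130.0 in
P_cr = π²EI / L_e² = π² × 30500×10³ × 67.05 / 130.0² = 1.194×10^6 lb

P_cr ≈ 1190 kip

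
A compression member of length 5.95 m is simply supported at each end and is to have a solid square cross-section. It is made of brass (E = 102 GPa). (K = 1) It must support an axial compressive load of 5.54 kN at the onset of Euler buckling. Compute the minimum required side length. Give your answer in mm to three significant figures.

L_e = K·L = 1 × 5.95 = 5.950 m
Required I = P_cr·L_e²/(π²E) = 5.540×10^3 × 5.950² / (π² × 1.02×10^11) = 1.948×10^-7 m⁴
I_req = 1.948×10^5 mm⁴
Solid square: I = a⁴/12  ⇒  a = (12I)^(1/4) = (12×1.948×10^5)^(1/4) = 39.1 mm

a ≈ 39.1 mm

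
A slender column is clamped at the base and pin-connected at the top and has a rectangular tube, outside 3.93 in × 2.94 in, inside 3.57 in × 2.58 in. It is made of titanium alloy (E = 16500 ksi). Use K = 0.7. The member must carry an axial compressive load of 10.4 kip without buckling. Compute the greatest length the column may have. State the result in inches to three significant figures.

L_max ≈ 320 in

Weak-axis I_min = (h_o·b_o³ − h_i·b_i³)/12 with b_o = 2.94, b_i = 2.580 in (shorter outer/inner sides).
I_min = (3.93×2.94³ − 3.570×2.580³)/12 = 3.213 in⁴
At the buckling limit P_cr = P = 1.040×10^4 lb
From P_cr = π²EI/(K·L)²:  L = (1/K)·√(π²EI/P_cr) = (1/0.7)·√(π²×1.65×10^7×3.213/1.040×10^4)
L = 320 in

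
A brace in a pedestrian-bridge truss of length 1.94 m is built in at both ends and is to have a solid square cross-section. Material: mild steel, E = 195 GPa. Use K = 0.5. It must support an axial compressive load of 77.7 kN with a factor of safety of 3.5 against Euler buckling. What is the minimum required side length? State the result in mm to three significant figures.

Required P_cr = n·P = 3.5 × 77.7 = 272.0 kN
L_e = K·L = 0.5 × 1.94 = 0.9700 m
Required I = P_cr·L_e²/(π²E) = 2.720×10^5 × 0.9700² / (π² × 1.95×10^11) = 1.330×10^-7 m⁴
I_req = 1.330×10^5 mm⁴
Solid square: I = a⁴/12  ⇒  a = (12I)^(1/4) = (12×1.330×10^5)^(1/4) = 35.5 mm

a ≈ 35.5 mm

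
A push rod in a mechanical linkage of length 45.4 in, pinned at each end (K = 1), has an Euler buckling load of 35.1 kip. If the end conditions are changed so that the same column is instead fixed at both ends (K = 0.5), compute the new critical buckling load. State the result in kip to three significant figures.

P_cr ≈ 140 kip

P_cr ∝ 1/K², so P_cr,new = P_cr,old × (K_old/K_new)² = 35.1 × (1/0.5)²
= 35.1 × 4.000 = 140 kip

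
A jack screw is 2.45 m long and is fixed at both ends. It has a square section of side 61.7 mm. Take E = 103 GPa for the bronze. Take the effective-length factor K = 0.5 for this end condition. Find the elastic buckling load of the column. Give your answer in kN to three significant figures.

I = a⁴/12 = 61.7⁴/12 = 1.208×10^6 mm⁴
I = 1.208×10^6 mm⁴ = 1.208×10^-6 m⁴
Effective length L_e = K·L = 0.5 × 2.45 = 1.225 m
P_cr = π²EI / L_e² = π² × 103×10⁹ × 1.208×10^-6 / 1.225² = 8.181×10^5 N

P_cr ≈ 818 kN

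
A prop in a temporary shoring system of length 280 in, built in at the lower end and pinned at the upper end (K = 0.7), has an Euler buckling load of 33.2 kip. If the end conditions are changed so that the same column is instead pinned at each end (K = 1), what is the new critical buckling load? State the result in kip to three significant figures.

P_cr ∝ 1/K², so P_cr,new = P_cr,old × (K_old/K_new)² = 33.2 × (0.7/1)²
= 33.2 × 0.4900 = 16.3 kip

P_cr ≈ 16.3 kip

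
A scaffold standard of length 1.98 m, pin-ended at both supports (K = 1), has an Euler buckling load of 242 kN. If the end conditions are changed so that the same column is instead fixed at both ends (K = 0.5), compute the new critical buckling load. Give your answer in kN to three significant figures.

P_cr ∝ 1/K², so P_cr,new = P_cr,old × (K_old/K_new)² = 242 × (1/0.5)²
= 242 × 4.000 = 968 kN

P_cr ≈ 968 kN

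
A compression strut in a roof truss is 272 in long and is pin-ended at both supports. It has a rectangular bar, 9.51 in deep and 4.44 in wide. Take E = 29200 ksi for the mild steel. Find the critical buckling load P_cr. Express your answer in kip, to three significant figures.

P_cr ≈ 270 kip

Buckling occurs about the weak axis: I_min = h·b³/12 with b = 4.44 in (the shorter side).
I_min = 9.51×4.44³/12 = 69.37 in⁴
Effective length L_e = K·L = 1 × 272 = 272.0 in
P_cr = π²EI / L_e² = π² × 29200×10³ × 69.37 / 272.0² = 2.702×10^5 lb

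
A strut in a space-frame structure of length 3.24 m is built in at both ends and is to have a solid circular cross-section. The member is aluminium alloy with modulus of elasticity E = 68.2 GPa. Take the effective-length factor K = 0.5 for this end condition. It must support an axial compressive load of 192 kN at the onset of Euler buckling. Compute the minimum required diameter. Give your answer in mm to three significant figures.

d ≈ 62.5 mm

L_e = K·L = 0.5 × 3.24 = 1.620 m
Required I = P_cr·L_e²/(π²E) = 1.920×10^5 × 1.620² / (π² × 6.82×10^10) = 7.486×10^-7 m⁴
I_req = 7.486×10^5 mm⁴
Solid circle: I = πd⁴/64  ⇒  d = (64I/π)^(1/4) = (64×7.486×10^5/π)^(1/4) = 62.5 mm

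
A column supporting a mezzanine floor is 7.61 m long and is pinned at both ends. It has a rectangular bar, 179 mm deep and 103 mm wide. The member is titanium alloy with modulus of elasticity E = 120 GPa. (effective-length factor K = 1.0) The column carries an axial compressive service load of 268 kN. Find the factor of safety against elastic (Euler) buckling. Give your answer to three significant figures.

Buckling occurs about the weak axis: I_min = h·b³/12 with b = 103 mm (the shorter side).
I_min = 179×103³/12 = 1.630×10^7 mm⁴
I = 1.630×10^7 mm⁴ = 1.630×10^-5 m⁴
Effective length L_e = K·L = 1 × 7.61 = 7.610 m
P_cr = π²EI / L_e² = π² × 120×10⁹ × 1.630×10^-5 / 7.610² = 3.333×10^5 N
Factor of safety n = P_cr / P = 333.35 / 268 = 1.24

n ≈ 1.24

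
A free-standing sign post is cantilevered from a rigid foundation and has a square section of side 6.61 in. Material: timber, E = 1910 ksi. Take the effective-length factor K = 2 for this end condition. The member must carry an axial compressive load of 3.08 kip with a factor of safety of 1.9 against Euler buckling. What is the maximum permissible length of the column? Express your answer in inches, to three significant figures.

L_max ≈ 358 in

I = a⁴/12 = 6.61⁴/12 = 159.1 in⁴
Required critical load P_cr = n·P = 1.9 × 3.08 = 5.852 kip = 5.852×10^3 lb
From P_cr = π²EI/(K·L)²:  L = (1/K)·√(π²EI/P_cr) = (1/2)·√(π²×1.91×10^6×159.1/5.852×10^3)
L = 358 in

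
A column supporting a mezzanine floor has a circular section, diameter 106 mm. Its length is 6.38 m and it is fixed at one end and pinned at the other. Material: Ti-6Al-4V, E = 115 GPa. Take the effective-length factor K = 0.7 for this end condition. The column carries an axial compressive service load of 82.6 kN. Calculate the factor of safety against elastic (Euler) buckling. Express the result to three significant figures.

n ≈ 4.27

I = πd⁴/64 = π×106⁴/64 = 6.197×10^6 mm⁴
I = 6.197×10^6 mm⁴ = 6.197×10^-6 m⁴
Effective length L_e = K·L = 0.7 × 6.38 = 4.466 m
P_cr = π²EI / L_e² = π² × 115×10⁹ × 6.197×10^-6 / 4.466² = 3.527×10^5 N
Factor of safety n = P_cr / P = 352.66 / 82.6 = 4.27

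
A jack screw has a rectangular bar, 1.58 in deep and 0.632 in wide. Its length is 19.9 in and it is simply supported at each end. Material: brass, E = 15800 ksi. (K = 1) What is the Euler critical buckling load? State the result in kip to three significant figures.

P_cr ≈ 13.1 kip

Buckling occurs about the weak axis: I_min = h·b³/12 with b = 0.632 in (the shorter side).
I_min = 1.58×0.632³/12 = 3.324×10^-2 in⁴
Effective length L_e = K·L = 1 × 19.9 = 19.90 in
P_cr = π²EI / L_e² = π² × 15800×10³ × 3.324×10^-2 / 19.90² = 1.309×10^4 lb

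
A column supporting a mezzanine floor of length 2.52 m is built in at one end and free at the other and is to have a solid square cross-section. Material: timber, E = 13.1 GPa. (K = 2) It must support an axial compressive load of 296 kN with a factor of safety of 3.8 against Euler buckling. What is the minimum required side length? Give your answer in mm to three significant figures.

Required P_cr = n·P = 3.8 × 296 = 1125 kN
L_e = K·L = 2 × 2.52 = 5.040 m
Required I = P_cr·L_e²/(π²E) = 1.125×10^6 × 5.040² / (π² × 1.31×10^10) = 2.210×10^-4 m⁴
I_req = 2.210×10^8 mm⁴
Solid square: I = a⁴/12  ⇒  a = (12I)^(1/4) = (12×2.210×10^8)^(1/4) = 227 mm

a ≈ 227 mm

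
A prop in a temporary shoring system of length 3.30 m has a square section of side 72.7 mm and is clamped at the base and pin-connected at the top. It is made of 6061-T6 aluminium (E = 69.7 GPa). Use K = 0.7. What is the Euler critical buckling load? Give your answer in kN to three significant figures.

P_cr ≈ 300 kN

I = a⁴/12 = 72.7⁴/12 = 2.328×10^6 mm⁴
I = 2.328×10^6 mm⁴ = 2.328×10^-6 m⁴
Effective length L_e = K·L = 0.7 × 3.30 = 2.310 m
P_cr = π²EI / L_e² = π² × 69.7×10⁹ × 2.328×10^-6 / 2.310² = 3.001×10^5 N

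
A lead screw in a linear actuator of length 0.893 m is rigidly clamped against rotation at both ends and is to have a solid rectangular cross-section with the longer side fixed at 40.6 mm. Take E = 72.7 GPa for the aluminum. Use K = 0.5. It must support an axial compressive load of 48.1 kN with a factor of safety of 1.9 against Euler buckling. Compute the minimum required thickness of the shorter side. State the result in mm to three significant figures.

Required P_cr = n·P = 1.9 × 48.1 = 91.39 kN
L_e = K·L = 0.5 × 0.893 = 0.4465 m
Required I = P_cr·L_e²/(π²E) = 9.139×10^4 × 0.4465² / (π² × 7.27×10^10) = 2.539×10^-8 m⁴
I_req = 2.539×10^4 mm⁴
Rectangle, weak axis: I_min = h·b³/12 with h = 40.6 mm fixed  ⇒  b = (12I/h)^(1/3) = 19.6 mm

b ≈ 19.6 mm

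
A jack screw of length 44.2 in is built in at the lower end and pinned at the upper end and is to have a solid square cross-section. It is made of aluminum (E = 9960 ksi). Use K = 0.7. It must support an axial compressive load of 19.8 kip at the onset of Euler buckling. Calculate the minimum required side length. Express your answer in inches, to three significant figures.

L_e = K·L = 0.7 × 44.2 = 30.94 in
Required I = P_cr·L_e²/(π²E) = 1.980×10^4 × 30.94² / (π² × 9.96×10^6) = 0.1928 in⁴
Solid square: I = a⁴/12  ⇒  a = (12I)^(1/4) = (12×0.1928)^(1/4) = 1.23 in

a ≈ 1.23 in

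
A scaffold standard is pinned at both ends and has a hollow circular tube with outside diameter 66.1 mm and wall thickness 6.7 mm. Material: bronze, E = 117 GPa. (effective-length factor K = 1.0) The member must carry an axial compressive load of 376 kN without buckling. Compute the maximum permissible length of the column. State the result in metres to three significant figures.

L_max ≈ 1.31 m

Inner diameter d_i = 66.1 − 2×6.7 = 52.70 mm
I = π(d_o⁴ − d_i⁴)/64 = π(66.1⁴ − 52.70⁴)/64 = 5.585×10^5 mm⁴
I = 5.585×10^-7 m⁴
At the buckling limit P_cr = P = 3.760×10^5 N
From P_cr = π²EI/(K·L)²:  L = (1/K)·√(π²EI/P_cr) = (1/1)·√(π²×1.17×10^11×5.585×10^-7/3.760×10^5)
L = 1.31 m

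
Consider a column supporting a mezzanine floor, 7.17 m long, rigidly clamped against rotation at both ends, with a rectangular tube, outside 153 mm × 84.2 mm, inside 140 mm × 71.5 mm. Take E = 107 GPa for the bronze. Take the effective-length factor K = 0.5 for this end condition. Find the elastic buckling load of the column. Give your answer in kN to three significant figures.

P_cr ≈ 275 kN

Weak-axis I_min = (h_o·b_o³ − h_i·b_i³)/12 with b_o = 84.2, b_i = 71.50 mm (shorter outer/inner sides).
I_min = (153×84.2³ − 140.0×71.50³)/12 = 3.347×10^6 mm⁴
I = 3.347×10^6 mm⁴ = 3.347×10^-6 m⁴
Effective length L_e = K·L = 0.5 × 7.17 = 3.585 m
P_cr = π²EI / L_e² = π² × 107×10⁹ × 3.347×10^-6 / 3.585² = 2.750×10^5 N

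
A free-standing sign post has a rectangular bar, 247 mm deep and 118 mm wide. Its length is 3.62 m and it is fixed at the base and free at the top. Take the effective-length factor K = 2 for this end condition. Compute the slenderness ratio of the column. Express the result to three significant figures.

λ ≈ 213

For a rectangle r_min = b/√12 = 118/√12 = 34.06 mm
L_e = K·L = 2 × 3.62 m = 7.240 m = 7240.0 mm
λ = L_e / r_min = 7240.0 / 34.06 = 213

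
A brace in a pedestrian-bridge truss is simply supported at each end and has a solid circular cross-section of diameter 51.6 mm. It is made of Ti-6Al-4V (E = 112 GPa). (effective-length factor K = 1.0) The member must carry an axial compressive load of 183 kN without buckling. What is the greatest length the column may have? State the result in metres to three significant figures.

L_max ≈ 1.45 m

I = πd⁴/64 = π×51.6⁴/64 = 3.480×10^5 mm⁴
I = 3.480×10^-7 m⁴
At the buckling limit P_cr = P = 1.830×10^5 N
From P_cr = π²EI/(K·L)²:  L = (1/K)·√(π²EI/P_cr) = (1/1)·√(π²×1.12×10^11×3.480×10^-7/1.830×10^5)
L = 1.45 m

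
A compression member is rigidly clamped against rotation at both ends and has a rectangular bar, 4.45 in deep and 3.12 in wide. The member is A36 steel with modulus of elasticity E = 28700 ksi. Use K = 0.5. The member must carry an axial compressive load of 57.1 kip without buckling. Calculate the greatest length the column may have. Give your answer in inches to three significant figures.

Buckling occurs about the weak axis: I_min = h·b³/12 with b = 3.12 in (the shorter side).
I_min = 4.45×3.12³/12 = 11.26 in⁴
At the buckling limit P_cr = P = 5.710×10^4 lb
From P_cr = π²EI/(K·L)²:  L = (1/K)·√(π²EI/P_cr) = (1/0.5)·√(π²×2.87×10^7×11.26/5.710×10^4)
L = 473 in

L_max ≈ 473 in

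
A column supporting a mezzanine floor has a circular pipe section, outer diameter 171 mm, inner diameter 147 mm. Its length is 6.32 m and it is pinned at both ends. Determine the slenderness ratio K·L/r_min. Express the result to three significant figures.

d_o = 171 mm, d_i = 147 mm
I = π(d_o⁴ − d_i⁴)/64 = π(171⁴ − 147.0⁴)/64 = 1.905×10^7 mm⁴
A = 5.994×10^3 mm²;  r_min = √(I/A) = √(1.905×10^7/5.994×10^3) = 56.37 mm
L_e = K·L = 1 × 6.32 m = 6.320 m = 6320.0 mm
λ = L_e / r_min = 6320.0 / 56.37 = 112

λ ≈ 112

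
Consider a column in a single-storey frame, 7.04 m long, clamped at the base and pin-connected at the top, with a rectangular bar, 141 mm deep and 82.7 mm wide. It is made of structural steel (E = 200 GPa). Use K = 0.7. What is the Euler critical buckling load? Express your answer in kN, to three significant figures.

P_cr ≈ 540 kN

Buckling occurs about the weak axis: I_min = h·b³/12 with b = 82.7 mm (the shorter side).
I_min = 141×82.7³/12 = 6.646×10^6 mm⁴
I = 6.646×10^6 mm⁴ = 6.646×10^-6 m⁴
Effective length L_e = K·L = 0.7 × 7.04 = 4.928 m
P_cr = π²EI / L_e² = π² × 200×10⁹ × 6.646×10^-6 / 4.928² = 5.402×10^5 N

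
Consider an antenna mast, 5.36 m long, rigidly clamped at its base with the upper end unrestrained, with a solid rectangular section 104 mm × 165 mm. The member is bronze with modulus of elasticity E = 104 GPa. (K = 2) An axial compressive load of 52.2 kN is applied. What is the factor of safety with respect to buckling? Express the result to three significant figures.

Buckling occurs about the weak axis: I_min = h·b³/12 with b = 104 mm (the shorter side).
I_min = 165×104³/12 = 1.547×10^7 mm⁴
I = 1.547×10^7 mm⁴ = 1.547×10^-5 m⁴
Effective length L_e = K·L = 2 × 5.36 = 10.72 m
P_cr = π²EI / L_e² = π² × 104×10⁹ × 1.547×10^-5 / 10.72² = 1.381×10^5 N
Factor of safety n = P_cr / P = 138.15 / 52.2 = 2.65

n ≈ 2.65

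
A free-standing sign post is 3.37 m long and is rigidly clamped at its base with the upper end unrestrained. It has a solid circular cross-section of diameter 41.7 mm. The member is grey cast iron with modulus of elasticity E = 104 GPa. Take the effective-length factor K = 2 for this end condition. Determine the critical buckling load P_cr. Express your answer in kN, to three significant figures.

I = πd⁴/64 = π×41.7⁴/64 = 1.484×10^5 mm⁴
I = 1.484×10^5 mm⁴ = 1.484×10^-7 m⁴
Effective length L_e = K·L = 2 × 3.37 = 6.740 m
P_cr = π²EI / L_e² = π² × 104×10⁹ × 1.484×10^-7 / 6.740² = 3.354×10^3 N

P_cr ≈ 3.35 kN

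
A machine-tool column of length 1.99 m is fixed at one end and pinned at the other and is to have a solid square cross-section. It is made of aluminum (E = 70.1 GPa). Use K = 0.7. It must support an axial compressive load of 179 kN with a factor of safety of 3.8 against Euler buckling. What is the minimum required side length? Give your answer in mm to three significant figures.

Required P_cr = n·P = 3.8 × 179 = 680.2 kN
L_e = K·L = 0.7 × 1.99 = 1.393 m
Required I = P_cr·L_e²/(π²E) = 6.802×10^5 × 1.393² / (π² × 7.01×10^10) = 1.908×10^-6 m⁴
I_req = 1.908×10^6 mm⁴
Solid square: I = a⁴/12  ⇒  a = (12I)^(1/4) = (12×1.908×10^6)^(1/4) = 69.2 mm

a ≈ 69.2 mm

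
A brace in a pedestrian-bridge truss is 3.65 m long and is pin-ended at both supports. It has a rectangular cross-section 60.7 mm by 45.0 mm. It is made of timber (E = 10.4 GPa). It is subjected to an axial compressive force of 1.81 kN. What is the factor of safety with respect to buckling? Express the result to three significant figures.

Buckling occurs about the weak axis: I_min = h·b³/12 with b = 45.0 mm (the shorter side).
I_min = 60.7×45.0³/12 = 4.609×10^5 mm⁴
I = 4.609×10^5 mm⁴ = 4.609×10^-7 m⁴
Effective length L_e = K·L = 1 × 3.65 = 3.650 m
P_cr = π²EI / L_e² = π² × 10.4×10⁹ × 4.609×10^-7 / 3.650² = 3.551×10^3 N
Factor of safety n = P_cr / P = 3.5513 / 1.81 = 1.96

n ≈ 1.96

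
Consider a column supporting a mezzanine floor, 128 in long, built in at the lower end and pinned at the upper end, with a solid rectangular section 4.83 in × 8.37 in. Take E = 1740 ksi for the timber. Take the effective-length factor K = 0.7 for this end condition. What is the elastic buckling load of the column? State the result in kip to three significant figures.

Buckling occurs about the weak axis: I_min = h·b³/12 with b = 4.83 in (the shorter side).
I_min = 8.37×4.83³/12 = 78.59 in⁴
Effective length L_e = K·L = 0.7 × 128 = 89.60 in
P_cr = π²EI / L_e² = π² × 1740×10³ × 78.59 / 89.60² = 1.681×10^5 lb

P_cr ≈ 168 kip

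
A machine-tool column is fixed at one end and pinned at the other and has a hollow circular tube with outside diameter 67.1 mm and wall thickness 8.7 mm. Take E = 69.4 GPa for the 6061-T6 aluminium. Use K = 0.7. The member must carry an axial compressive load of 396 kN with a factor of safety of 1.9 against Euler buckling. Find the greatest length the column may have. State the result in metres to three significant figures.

Inner diameter d_i = 67.1 − 2×8.7 = 49.70 mm
I = π(d_o⁴ − d_i⁴)/64 = π(67.1⁴ − 49.70⁴)/64 = 6.956×10^5 mm⁴
I = 6.956×10^-7 m⁴
Required critical load P_cr = n·P = 1.9 × 396 = 752.4 kN = 7.524×10^5 N
From P_cr = π²EI/(K·L)²:  L = (1/K)·√(π²EI/P_cr) = (1/0.7)·√(π²×6.94×10^10×6.956×10^-7/7.524×10^5)
L = 1.14 m

L_max ≈ 1.14 m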